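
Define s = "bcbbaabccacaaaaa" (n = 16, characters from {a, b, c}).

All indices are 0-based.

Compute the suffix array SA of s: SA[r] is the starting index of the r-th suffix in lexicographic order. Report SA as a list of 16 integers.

[15, 14, 13, 12, 11, 4, 5, 9, 3, 2, 0, 6, 10, 8, 1, 7]

rank | idx | suffix
   0 |  15 | a
   1 |  14 | aa
   2 |  13 | aaa
   3 |  12 | aaaa
   4 |  11 | aaaaa
   5 |   4 | aabccacaaaaa
   6 |   5 | abccacaaaaa
   7 |   9 | acaaaaa
   8 |   3 | baabccacaaaaa
   9 |   2 | bbaabccacaaaaa
  10 |   0 | bcbbaabccacaaaaa
  11 |   6 | bccacaaaaa
  12 |  10 | caaaaa
  13 |   8 | cacaaaaa
  14 |   1 | cbbaabccacaaaaa
  15 |   7 | ccacaaaaa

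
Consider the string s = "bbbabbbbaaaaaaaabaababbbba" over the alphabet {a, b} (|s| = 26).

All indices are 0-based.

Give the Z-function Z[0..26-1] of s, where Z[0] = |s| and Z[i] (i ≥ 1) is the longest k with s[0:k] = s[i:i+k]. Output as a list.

[26, 2, 1, 0, 3, 4, 2, 1, 0, 0, 0, 0, 0, 0, 0, 0, 1, 0, 0, 1, 0, 3, 4, 2, 1, 0]

Z[0]=26
i=1: i≥r, start 0; Z[1]=2 grow→box=[1,3)
i=2: min(r-i=1, Z[1]=2)=1; Z[2]=1
i=3: i≥r, start 0; Z[3]=0
i=4: i≥r, start 0; Z[4]=3 grow→box=[4,7)
i=5: min(r-i=2, Z[1]=2)=2; Z[5]=4 grow→box=[5,9)
i=6: min(r-i=3, Z[1]=2)=2; Z[6]=2
i=7: min(r-i=2, Z[2]=1)=1; Z[7]=1
i=8: min(r-i=1, Z[3]=0)=0; Z[8]=0
i=9: i≥r, start 0; Z[9]=0
i=10: i≥r, start 0; Z[10]=0
i=11: i≥r, start 0; Z[11]=0
i=12: i≥r, start 0; Z[12]=0
i=13: i≥r, start 0; Z[13]=0
i=14: i≥r, start 0; Z[14]=0
i=15: i≥r, start 0; Z[15]=0
i=16: i≥r, start 0; Z[16]=1 grow→box=[16,17)
i=17: i≥r, start 0; Z[17]=0
i=18: i≥r, start 0; Z[18]=0
i=19: i≥r, start 0; Z[19]=1 grow→box=[19,20)
i=20: i≥r, start 0; Z[20]=0
i=21: i≥r, start 0; Z[21]=3 grow→box=[21,24)
i=22: min(r-i=2, Z[1]=2)=2; Z[22]=4 grow→box=[22,26)
i=23: min(r-i=3, Z[1]=2)=2; Z[23]=2
i=24: min(r-i=2, Z[2]=1)=1; Z[24]=1
i=25: min(r-i=1, Z[3]=0)=0; Z[25]=0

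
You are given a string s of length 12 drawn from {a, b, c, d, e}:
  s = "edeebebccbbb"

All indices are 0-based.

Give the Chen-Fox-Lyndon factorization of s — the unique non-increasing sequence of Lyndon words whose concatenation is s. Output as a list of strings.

["e", "dee", "be", "bcc", "b", "b", "b"]

emit factor 1: 'e' (i=0, period=1)
emit factor 2: 'dee' (i=1, period=3)
emit factor 3: 'be' (i=4, period=2)
emit factor 4: 'bcc' (i=6, period=3)
emit factor 5: 'b' (i=9, period=1)
emit factor 6: 'b' (i=10, period=1)
emit factor 7: 'b' (i=11, period=1)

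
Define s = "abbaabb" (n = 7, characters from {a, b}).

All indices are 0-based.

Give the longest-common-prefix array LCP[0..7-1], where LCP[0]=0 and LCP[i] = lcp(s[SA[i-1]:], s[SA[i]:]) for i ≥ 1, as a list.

rank | idx | suffix
   0 |   3 | aabb
   1 |   4 | abb
   2 |   0 | abbaabb
   3 |   6 | b
   4 |   2 | baabb
   5 |   5 | bb
   6 |   1 | bbaabb

SA = [3, 4, 0, 6, 2, 5, 1]
rank  pair      lcp
   1  s[3:],s[4:]  1  'a'
   2  s[4:],s[0:]  3  'abb'
   3  s[0:],s[6:]  0  ''
   4  s[6:],s[2:]  1  'b'
   5  s[2:],s[5:]  1  'b'
   6  s[5:],s[1:]  2  'bb'

[0, 1, 3, 0, 1, 1, 2]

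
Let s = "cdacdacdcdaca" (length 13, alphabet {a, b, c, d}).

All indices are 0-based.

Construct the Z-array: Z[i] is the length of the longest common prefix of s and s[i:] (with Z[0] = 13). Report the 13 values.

[13, 0, 0, 5, 0, 0, 2, 0, 4, 0, 0, 1, 0]

Z[0]=13
i=1: outside box; Z[1]=0
i=2: outside box; Z[2]=0
i=3: outside box; Z[3]=5 grow→box=[3,8)
i=4: min(r-i=4, Z[1]=0)=0; Z[4]=0
i=5: min(r-i=3, Z[2]=0)=0; Z[5]=0
i=6: min(r-i=2, Z[3]=5)=2; Z[6]=2
i=7: min(r-i=1, Z[4]=0)=0; Z[7]=0
i=8: outside box; Z[8]=4 grow→box=[8,12)
i=9: min(r-i=3, Z[1]=0)=0; Z[9]=0
i=10: min(r-i=2, Z[2]=0)=0; Z[10]=0
i=11: min(r-i=1, Z[3]=5)=1; Z[11]=1
i=12: outside box; Z[12]=0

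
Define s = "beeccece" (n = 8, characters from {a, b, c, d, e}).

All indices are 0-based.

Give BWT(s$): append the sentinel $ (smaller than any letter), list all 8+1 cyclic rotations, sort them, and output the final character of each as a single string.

rank  rotation   last
    0  $beeccece  e
    1  beeccece$  $
    2  ccece$bee  e
    3  ce$beecce  e
    4  cece$beec  c
    5  e$beeccec  c
    6  eccece$be  e
    7  ece$beecc  c
    8  eeccece$b  b

e$eeccecb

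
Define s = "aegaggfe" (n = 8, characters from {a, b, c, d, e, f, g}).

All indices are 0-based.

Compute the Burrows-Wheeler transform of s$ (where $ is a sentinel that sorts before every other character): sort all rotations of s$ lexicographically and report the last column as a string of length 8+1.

e$gfagega

rank  rotation   last
    0  $aegaggfe  e
    1  aegaggfe$  $
    2  aggfe$aeg  g
    3  e$aegaggf  f
    4  egaggfe$a  a
    5  fe$aegagg  g
    6  gaggfe$ae  e
    7  gfe$aegag  g
    8  ggfe$aega  a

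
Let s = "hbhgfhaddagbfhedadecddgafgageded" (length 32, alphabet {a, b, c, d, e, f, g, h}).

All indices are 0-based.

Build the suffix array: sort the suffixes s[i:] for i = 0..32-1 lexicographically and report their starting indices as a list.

[6, 16, 23, 9, 26, 11, 1, 19, 31, 15, 8, 7, 20, 17, 29, 21, 18, 30, 14, 28, 24, 4, 12, 22, 25, 10, 27, 3, 5, 0, 13, 2]

rank | idx | suffix
   0 |   6 | addagbfhedadecddgafgageded
   1 |  16 | adecddgafgageded
   2 |  23 | afgageded
   3 |   9 | agbfhedadecddgafgageded
   4 |  26 | ageded
   5 |  11 | bfhedadecddgafgageded
   6 |   1 | bhgfhaddagbfhedadecddgafgageded
   7 |  19 | cddgafgageded
   8 |  31 | d
   9 |  15 | dadecddgafgageded
  10 |   8 | dagbfhedadecddgafgageded
  11 |   7 | ddagbfhedadecddgafgageded
  12 |  20 | ddgafgageded
  13 |  17 | decddgafgageded
  14 |  29 | ded
  15 |  21 | dgafgageded
  16 |  18 | ecddgafgageded
  17 |  30 | ed
  18 |  14 | edadecddgafgageded
  19 |  28 | eded
  20 |  24 | fgageded
  21 |   4 | fhaddagbfhedadecddgafgageded
  22 |  12 | fhedadecddgafgageded
  23 |  22 | gafgageded
  24 |  25 | gageded
  25 |  10 | gbfhedadecddgafgageded
  26 |  27 | geded
  27 |   3 | gfhaddagbfhedadecddgafgageded
  28 |   5 | haddagbfhedadecddgafgageded
  29 |   0 | hbhgfhaddagbfhedadecddgafgageded
  30 |  13 | hedadecddgafgageded
  31 |   2 | hgfhaddagbfhedadecddgafgageded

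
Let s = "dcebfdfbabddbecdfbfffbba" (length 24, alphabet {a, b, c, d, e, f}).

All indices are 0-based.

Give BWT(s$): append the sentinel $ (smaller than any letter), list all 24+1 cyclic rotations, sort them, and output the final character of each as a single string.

abbbffadefedd$bfccbdfdbfb

rank  rotation                   last
    0  $dcebfdfbabddbecdfbfffbba  a
    1  a$dcebfdfbabddbecdfbfffbb  b
    2  abddbecdfbfffbba$dcebfdfb  b
    3  ba$dcebfdfbabddbecdfbfffb  b
    4  babddbecdfbfffbba$dcebfdf  f
    5  bba$dcebfdfbabddbecdfbfff  f
    6  bddbecdfbfffbba$dcebfdfba  a
    7  becdfbfffbba$dcebfdfbabdd  d
    8  bfdfbabddbecdfbfffbba$dce  e
    9  bfffbba$dcebfdfbabddbecdf  f
   10  cdfbfffbba$dcebfdfbabddbe  e
   11  cebfdfbabddbecdfbfffbba$d  d
   12  dbecdfbfffbba$dcebfdfbabd  d
   13  dcebfdfbabddbecdfbfffbba$  $
   14  ddbecdfbfffbba$dcebfdfbab  b
   15  dfbabddbecdfbfffbba$dcebf  f
   16  dfbfffbba$dcebfdfbabddbec  c
   17  ebfdfbabddbecdfbfffbba$dc  c
   18  ecdfbfffbba$dcebfdfbabddb  b
   19  fbabddbecdfbfffbba$dcebfd  d
   20  fbba$dcebfdfbabddbecdfbff  f
   21  fbfffbba$dcebfdfbabddbecd  d
   22  fdfbabddbecdfbfffbba$dceb  b
   23  ffbba$dcebfdfbabddbecdfbf  f
   24  fffbba$dcebfdfbabddbecdfb  b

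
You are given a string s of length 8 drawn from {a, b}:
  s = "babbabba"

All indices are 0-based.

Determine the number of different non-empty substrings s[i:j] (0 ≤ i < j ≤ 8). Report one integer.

rank | idx | suffix
   0 |   7 | a
   1 |   4 | abba
   2 |   1 | abbabba
   3 |   6 | ba
   4 |   3 | babba
   5 |   0 | babbabba
   6 |   5 | bba
   7 |   2 | bbabba

SA = [7, 4, 1, 6, 3, 0, 5, 2]
i: (SA[i-1],SA[i]) lcp shared
  1: (7,4) 1 'a'
  2: (4,1) 4 'abba'
  3: (1,6) 0 ''
  4: (6,3) 2 'ba'
  5: (3,0) 5 'babba'
  6: (0,5) 1 'b'
  7: (5,2) 3 'bba'

n(n+1)/2 = 8·9/2 = 36
Σ LCP = 0 + 1 + 4 + 0 + 2 + 5 + 1 + 3 = 16
distinct = 36 − 16 = 20

20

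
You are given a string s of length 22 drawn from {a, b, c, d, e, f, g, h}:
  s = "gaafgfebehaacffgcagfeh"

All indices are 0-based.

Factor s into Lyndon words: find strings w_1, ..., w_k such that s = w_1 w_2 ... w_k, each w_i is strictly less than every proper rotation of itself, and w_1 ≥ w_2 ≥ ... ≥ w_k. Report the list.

["g", "aafgfebeh", "aacffgcagfeh"]

emit factor 1: 'g' (i=0, period=1)
emit factor 2: 'aafgfebeh' (i=1, period=9)
emit factor 3: 'aacffgcagfeh' (i=10, period=12)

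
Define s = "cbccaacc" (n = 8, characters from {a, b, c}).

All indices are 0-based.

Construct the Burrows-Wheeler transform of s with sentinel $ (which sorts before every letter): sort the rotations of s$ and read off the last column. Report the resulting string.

ccaccc$ab

rank  rotation   last
    0  $cbccaacc  c
    1  aacc$cbcc  c
    2  acc$cbcca  a
    3  bccaacc$c  c
    4  c$cbccaac  c
    5  caacc$cbc  c
    6  cbccaacc$  $
    7  cc$cbccaa  a
    8  ccaacc$cb  b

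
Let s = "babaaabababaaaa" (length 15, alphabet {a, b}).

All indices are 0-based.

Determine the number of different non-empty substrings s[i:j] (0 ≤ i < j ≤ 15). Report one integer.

rank→(start, suffix):
  0 → (14, 'a')
  1 → (13, 'aa')
  2 → (12, 'aaa')
  3 → (11, 'aaaa')
  4 → (3, 'aaabababaaaa')
  5 → (4, 'aabababaaaa')
  6 → (9, 'abaaaa')
  7 → (1, 'abaaabababaaaa')
  8 → (7, 'ababaaaa')
  9 → (5, 'abababaaaa')
  10 → (10, 'baaaa')
  11 → (2, 'baaabababaaaa')
  12 → (8, 'babaaaa')
  13 → (0, 'babaaabababaaaa')
  14 → (6, 'bababaaaa')

SA = [14, 13, 12, 11, 3, 4, 9, 1, 7, 5, 10, 2, 8, 0, 6]
rank  pair      lcp
   1  s[14:],s[13:]  1  'a'
   2  s[13:],s[12:]  2  'aa'
   3  s[12:],s[11:]  3  'aaa'
   4  s[11:],s[3:]  3  'aaa'
   5  s[3:],s[4:]  2  'aa'
   6  s[4:],s[9:]  1  'a'
   7  s[9:],s[1:]  5  'abaaa'
   8  s[1:],s[7:]  3  'aba'
   9  s[7:],s[5:]  5  'ababa'
  10  s[5:],s[10:]  0  ''
  11  s[10:],s[2:]  4  'baaa'
  12  s[2:],s[8:]  2  'ba'
  13  s[8:],s[0:]  6  'babaaa'
  14  s[0:],s[6:]  4  'baba'

n(n+1)/2 = 15·16/2 = 120
Σ LCP = 0 + 1 + 2 + 3 + 3 + 2 + 1 + 5 + 3 + 5 + 0 + 4 + 2 + 6 + 4 = 41
distinct = 120 − 41 = 79

79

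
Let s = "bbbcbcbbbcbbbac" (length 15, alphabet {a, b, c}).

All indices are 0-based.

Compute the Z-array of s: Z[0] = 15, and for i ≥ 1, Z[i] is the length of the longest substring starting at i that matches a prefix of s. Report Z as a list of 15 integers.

Z[0]=15
i=1: fresh scan; Z[1]=2 extend→box=[1,3)
i=2: min(r-i=1, Z[1]=2)=1; Z[2]=1
i=3: fresh scan; Z[3]=0
i=4: fresh scan; Z[4]=1 extend→box=[4,5)
i=5: fresh scan; Z[5]=0
i=6: fresh scan; Z[6]=5 extend→box=[6,11)
i=7: min(r-i=4, Z[1]=2)=2; Z[7]=2
i=8: min(r-i=3, Z[2]=1)=1; Z[8]=1
i=9: min(r-i=2, Z[3]=0)=0; Z[9]=0
i=10: min(r-i=1, Z[4]=1)=1; Z[10]=3 extend→box=[10,13)
i=11: min(r-i=2, Z[1]=2)=2; Z[11]=2
i=12: min(r-i=1, Z[2]=1)=1; Z[12]=1
i=13: fresh scan; Z[13]=0
i=14: fresh scan; Z[14]=0

[15, 2, 1, 0, 1, 0, 5, 2, 1, 0, 3, 2, 1, 0, 0]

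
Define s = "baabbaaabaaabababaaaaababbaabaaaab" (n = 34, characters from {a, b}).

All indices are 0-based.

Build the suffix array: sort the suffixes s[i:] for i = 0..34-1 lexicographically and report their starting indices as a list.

sorted suffixes:
  #0 SA[0]=17  'aaaaababbaabaaaab'
  #1 SA[1]=29  'aaaab'
  #2 SA[2]=18  'aaaababbaabaaaab'
  #3 SA[3]=30  'aaab'
  #4 SA[4]=5  'aaabaaabababaaaaababbaabaaaab'
  #5 SA[5]=9  'aaabababaaaaababbaabaaaab'
  #6 SA[6]=19  'aaababbaabaaaab'
  #7 SA[7]=31  'aab'
  #8 SA[8]=26  'aabaaaab'
  #9 SA[9]=6  'aabaaabababaaaaababbaabaaaab'
  #10 SA[10]=10  'aabababaaaaababbaabaaaab'
  #11 SA[11]=20  'aababbaabaaaab'
  #12 SA[12]=1  'aabbaaabaaabababaaaaababbaabaaaab'
  #13 SA[13]=32  'ab'
  #14 SA[14]=15  'abaaaaababbaabaaaab'
  #15 SA[15]=27  'abaaaab'
  #16 SA[16]=7  'abaaabababaaaaababbaabaaaab'
  #17 SA[17]=13  'ababaaaaababbaabaaaab'
  #18 SA[18]=11  'abababaaaaababbaabaaaab'
  #19 SA[19]=21  'ababbaabaaaab'
  #20 SA[20]=2  'abbaaabaaabababaaaaababbaabaaaab'
  #21 SA[21]=23  'abbaabaaaab'
  #22 SA[22]=33  'b'
  #23 SA[23]=16  'baaaaababbaabaaaab'
  #24 SA[24]=28  'baaaab'
  #25 SA[25]=4  'baaabaaabababaaaaababbaabaaaab'
  #26 SA[26]=8  'baaabababaaaaababbaabaaaab'
  #27 SA[27]=25  'baabaaaab'
  #28 SA[28]=0  'baabbaaabaaabababaaaaababbaabaaaab'
  #29 SA[29]=14  'babaaaaababbaabaaaab'
  #30 SA[30]=12  'bababaaaaababbaabaaaab'
  #31 SA[31]=22  'babbaabaaaab'
  #32 SA[32]=3  'bbaaabaaabababaaaaababbaabaaaab'
  #33 SA[33]=24  'bbaabaaaab'

[17, 29, 18, 30, 5, 9, 19, 31, 26, 6, 10, 20, 1, 32, 15, 27, 7, 13, 11, 21, 2, 23, 33, 16, 28, 4, 8, 25, 0, 14, 12, 22, 3, 24]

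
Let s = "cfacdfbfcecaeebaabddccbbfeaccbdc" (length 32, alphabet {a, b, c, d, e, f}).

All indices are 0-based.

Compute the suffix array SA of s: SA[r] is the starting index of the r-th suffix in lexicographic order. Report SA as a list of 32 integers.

[15, 16, 26, 2, 11, 14, 22, 29, 17, 6, 23, 31, 10, 21, 28, 20, 27, 3, 8, 0, 30, 19, 18, 4, 25, 13, 9, 12, 1, 5, 7, 24]

rank | idx | suffix
   0 |  15 | aabddccbbfeaccbdc
   1 |  16 | abddccbbfeaccbdc
   2 |  26 | accbdc
   3 |   2 | acdfbfcecaeebaabddccbbfeaccbdc
   4 |  11 | aeebaabddccbbfeaccbdc
   5 |  14 | baabddccbbfeaccbdc
   6 |  22 | bbfeaccbdc
   7 |  29 | bdc
   8 |  17 | bddccbbfeaccbdc
   9 |   6 | bfcecaeebaabddccbbfeaccbdc
  10 |  23 | bfeaccbdc
  11 |  31 | c
  12 |  10 | caeebaabddccbbfeaccbdc
  13 |  21 | cbbfeaccbdc
  14 |  28 | cbdc
  15 |  20 | ccbbfeaccbdc
  16 |  27 | ccbdc
  17 |   3 | cdfbfcecaeebaabddccbbfeaccbdc
  18 |   8 | cecaeebaabddccbbfeaccbdc
  19 |   0 | cfacdfbfcecaeebaabddccbbfeaccbdc
  20 |  30 | dc
  21 |  19 | dccbbfeaccbdc
  22 |  18 | ddccbbfeaccbdc
  23 |   4 | dfbfcecaeebaabddccbbfeaccbdc
  24 |  25 | eaccbdc
  25 |  13 | ebaabddccbbfeaccbdc
  26 |   9 | ecaeebaabddccbbfeaccbdc
  27 |  12 | eebaabddccbbfeaccbdc
  28 |   1 | facdfbfcecaeebaabddccbbfeaccbdc
  29 |   5 | fbfcecaeebaabddccbbfeaccbdc
  30 |   7 | fcecaeebaabddccbbfeaccbdc
  31 |  24 | feaccbdc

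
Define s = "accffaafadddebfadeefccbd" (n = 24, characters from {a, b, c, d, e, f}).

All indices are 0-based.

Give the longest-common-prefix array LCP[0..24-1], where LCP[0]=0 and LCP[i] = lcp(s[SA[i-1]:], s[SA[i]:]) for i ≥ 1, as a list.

[0, 1, 1, 2, 1, 0, 1, 0, 1, 2, 1, 0, 1, 2, 1, 2, 0, 1, 1, 0, 2, 3, 1, 1]

rank→(start, suffix):
  0 → (5, 'aafadddebfadeefccbd')
  1 → (0, 'accffaafadddebfadeefccbd')
  2 → (8, 'adddebfadeefccbd')
  3 → (15, 'adeefccbd')
  4 → (6, 'afadddebfadeefccbd')
  5 → (22, 'bd')
  6 → (13, 'bfadeefccbd')
  7 → (21, 'cbd')
  8 → (20, 'ccbd')
  9 → (1, 'ccffaafadddebfadeefccbd')
  10 → (2, 'cffaafadddebfadeefccbd')
  11 → (23, 'd')
  12 → (9, 'dddebfadeefccbd')
  13 → (10, 'ddebfadeefccbd')
  14 → (11, 'debfadeefccbd')
  15 → (16, 'deefccbd')
  16 → (12, 'ebfadeefccbd')
  17 → (17, 'eefccbd')
  18 → (18, 'efccbd')
  19 → (4, 'faafadddebfadeefccbd')
  20 → (7, 'fadddebfadeefccbd')
  21 → (14, 'fadeefccbd')
  22 → (19, 'fccbd')
  23 → (3, 'ffaafadddebfadeefccbd')

SA = [5, 0, 8, 15, 6, 22, 13, 21, 20, 1, 2, 23, 9, 10, 11, 16, 12, 17, 18, 4, 7, 14, 19, 3]
i: (SA[i-1],SA[i]) lcp shared
  1: (5,0) 1 'a'
  2: (0,8) 1 'a'
  3: (8,15) 2 'ad'
  4: (15,6) 1 'a'
  5: (6,22) 0 ''
  6: (22,13) 1 'b'
  7: (13,21) 0 ''
  8: (21,20) 1 'c'
  9: (20,1) 2 'cc'
  10: (1,2) 1 'c'
  11: (2,23) 0 ''
  12: (23,9) 1 'd'
  13: (9,10) 2 'dd'
  14: (10,11) 1 'd'
  15: (11,16) 2 'de'
  16: (16,12) 0 ''
  17: (12,17) 1 'e'
  18: (17,18) 1 'e'
  19: (18,4) 0 ''
  20: (4,7) 2 'fa'
  21: (7,14) 3 'fad'
  22: (14,19) 1 'f'
  23: (19,3) 1 'f'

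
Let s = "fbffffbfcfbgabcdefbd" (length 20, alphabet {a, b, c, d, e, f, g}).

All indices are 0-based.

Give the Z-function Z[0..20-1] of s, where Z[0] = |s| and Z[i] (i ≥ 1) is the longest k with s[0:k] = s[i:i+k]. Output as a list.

Z[0]=20
i=1: i≥r, start 0; Z[1]=0
i=2: i≥r, start 0; Z[2]=1 grow→box=[2,3)
i=3: i≥r, start 0; Z[3]=1 grow→box=[3,4)
i=4: i≥r, start 0; Z[4]=1 grow→box=[4,5)
i=5: i≥r, start 0; Z[5]=3 grow→box=[5,8)
i=6: min(r-i=2, Z[1]=0)=0; Z[6]=0
i=7: min(r-i=1, Z[2]=1)=1; Z[7]=1
i=8: i≥r, start 0; Z[8]=0
i=9: i≥r, start 0; Z[9]=2 grow→box=[9,11)
i=10: min(r-i=1, Z[1]=0)=0; Z[10]=0
i=11: i≥r, start 0; Z[11]=0
i=12: i≥r, start 0; Z[12]=0
i=13: i≥r, start 0; Z[13]=0
i=14: i≥r, start 0; Z[14]=0
i=15: i≥r, start 0; Z[15]=0
i=16: i≥r, start 0; Z[16]=0
i=17: i≥r, start 0; Z[17]=2 grow→box=[17,19)
i=18: min(r-i=1, Z[1]=0)=0; Z[18]=0
i=19: i≥r, start 0; Z[19]=0

[20, 0, 1, 1, 1, 3, 0, 1, 0, 2, 0, 0, 0, 0, 0, 0, 0, 2, 0, 0]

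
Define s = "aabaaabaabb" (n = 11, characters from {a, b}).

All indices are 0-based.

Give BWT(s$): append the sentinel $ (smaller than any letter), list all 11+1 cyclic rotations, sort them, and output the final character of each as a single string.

bb$abaaabaaa

rank  rotation      last
    0  $aabaaabaabb  b
    1  aaabaabb$aab  b
    2  aabaaabaabb$  $
    3  aabaabb$aaba  a
    4  aabb$aabaaab  b
    5  abaaabaabb$a  a
    6  abaabb$aabaa  a
    7  abb$aabaaaba  a
    8  b$aabaaabaab  b
    9  baaabaabb$aa  a
   10  baabb$aabaaa  a
   11  bb$aabaaabaa  a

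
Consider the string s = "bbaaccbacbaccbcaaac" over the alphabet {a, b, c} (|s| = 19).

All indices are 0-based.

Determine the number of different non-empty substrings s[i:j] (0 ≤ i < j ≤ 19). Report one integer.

rank | idx | suffix
   0 |  15 | aaac
   1 |  16 | aac
   2 |   2 | aaccbacbaccbcaaac
   3 |  17 | ac
   4 |   7 | acbaccbcaaac
   5 |   3 | accbacbaccbcaaac
   6 |  10 | accbcaaac
   7 |   1 | baaccbacbaccbcaaac
   8 |   6 | bacbaccbcaaac
   9 |   9 | baccbcaaac
  10 |   0 | bbaaccbacbaccbcaaac
  11 |  13 | bcaaac
  12 |  18 | c
  13 |  14 | caaac
  14 |   5 | cbacbaccbcaaac
  15 |   8 | cbaccbcaaac
  16 |  12 | cbcaaac
  17 |   4 | ccbacbaccbcaaac
  18 |  11 | ccbcaaac

SA = [15, 16, 2, 17, 7, 3, 10, 1, 6, 9, 0, 13, 18, 14, 5, 8, 12, 4, 11]
i: (SA[i-1],SA[i]) lcp shared
  1: (15,16) 2 'aa'
  2: (16,2) 3 'aac'
  3: (2,17) 1 'a'
  4: (17,7) 2 'ac'
  5: (7,3) 2 'ac'
  6: (3,10) 4 'accb'
  7: (10,1) 0 ''
  8: (1,6) 2 'ba'
  9: (6,9) 3 'bac'
  10: (9,0) 1 'b'
  11: (0,13) 1 'b'
  12: (13,18) 0 ''
  13: (18,14) 1 'c'
  14: (14,5) 1 'c'
  15: (5,8) 4 'cbac'
  16: (8,12) 2 'cb'
  17: (12,4) 1 'c'
  18: (4,11) 3 'ccb'

n(n+1)/2 = 19·20/2 = 190
Σ LCP = 0 + 2 + 3 + 1 + 2 + 2 + 4 + 0 + 2 + 3 + 1 + 1 + 0 + 1 + 1 + 4 + 2 + 1 + 3 = 33
distinct = 190 − 33 = 157

157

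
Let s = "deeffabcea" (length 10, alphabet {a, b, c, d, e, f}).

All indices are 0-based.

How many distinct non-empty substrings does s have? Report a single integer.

rank→(start, suffix):
  0 → (9, 'a')
  1 → (5, 'abcea')
  2 → (6, 'bcea')
  3 → (7, 'cea')
  4 → (0, 'deeffabcea')
  5 → (8, 'ea')
  6 → (1, 'eeffabcea')
  7 → (2, 'effabcea')
  8 → (4, 'fabcea')
  9 → (3, 'ffabcea')

SA = [9, 5, 6, 7, 0, 8, 1, 2, 4, 3]
i: (SA[i-1],SA[i]) lcp shared
  1: (9,5) 1 'a'
  2: (5,6) 0 ''
  3: (6,7) 0 ''
  4: (7,0) 0 ''
  5: (0,8) 0 ''
  6: (8,1) 1 'e'
  7: (1,2) 1 'e'
  8: (2,4) 0 ''
  9: (4,3) 1 'f'

n(n+1)/2 = 10·11/2 = 55
Σ LCP = 0 + 1 + 0 + 0 + 0 + 0 + 1 + 1 + 0 + 1 = 4
distinct = 55 − 4 = 51

51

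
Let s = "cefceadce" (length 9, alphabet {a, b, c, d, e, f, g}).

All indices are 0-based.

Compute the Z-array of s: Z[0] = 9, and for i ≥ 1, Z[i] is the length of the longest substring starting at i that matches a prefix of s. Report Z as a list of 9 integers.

Z[0]=9
i=1: i≥r, start 0; Z[1]=0
i=2: i≥r, start 0; Z[2]=0
i=3: i≥r, start 0; Z[3]=2 scan→box=[3,5)
i=4: min(r-i=1, Z[1]=0)=0; Z[4]=0
i=5: i≥r, start 0; Z[5]=0
i=6: i≥r, start 0; Z[6]=0
i=7: i≥r, start 0; Z[7]=2 scan→box=[7,9)
i=8: min(r-i=1, Z[1]=0)=0; Z[8]=0

[9, 0, 0, 2, 0, 0, 0, 2, 0]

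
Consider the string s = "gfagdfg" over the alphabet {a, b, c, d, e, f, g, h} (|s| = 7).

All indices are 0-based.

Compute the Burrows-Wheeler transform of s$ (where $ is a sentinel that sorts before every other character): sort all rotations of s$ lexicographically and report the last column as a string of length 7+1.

rank  rotation  last
    0  $gfagdfg  g
    1  agdfg$gf  f
    2  dfg$gfag  g
    3  fagdfg$g  g
    4  fg$gfagd  d
    5  g$gfagdf  f
    6  gdfg$gfa  a
    7  gfagdfg$  $

gfggdfa$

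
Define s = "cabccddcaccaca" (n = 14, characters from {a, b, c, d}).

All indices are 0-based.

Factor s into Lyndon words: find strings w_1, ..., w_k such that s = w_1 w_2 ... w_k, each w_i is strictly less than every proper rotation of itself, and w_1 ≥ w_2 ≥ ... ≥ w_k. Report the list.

emit factor 1: 'c' (i=0, period=1)
emit factor 2: 'abccddcaccac' (i=1, period=12)
emit factor 3: 'a' (i=13, period=1)

["c", "abccddcaccac", "a"]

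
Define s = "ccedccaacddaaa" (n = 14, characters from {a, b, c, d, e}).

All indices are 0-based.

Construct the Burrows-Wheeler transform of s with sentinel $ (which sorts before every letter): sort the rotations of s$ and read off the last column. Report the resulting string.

aaadcacd$acdecc

rank  rotation         last
    0  $ccedccaacddaaa  a
    1  a$ccedccaacddaa  a
    2  aa$ccedccaacdda  a
    3  aaa$ccedccaacdd  d
    4  aacddaaa$ccedcc  c
    5  acddaaa$ccedcca  a
    6  caacddaaa$ccedc  c
    7  ccaacddaaa$cced  d
    8  ccedccaacddaaa$  $
    9  cddaaa$ccedccaa  a
   10  cedccaacddaaa$c  c
   11  daaa$ccedccaacd  d
   12  dccaacddaaa$cce  e
   13  ddaaa$ccedccaac  c
   14  edccaacddaaa$cc  c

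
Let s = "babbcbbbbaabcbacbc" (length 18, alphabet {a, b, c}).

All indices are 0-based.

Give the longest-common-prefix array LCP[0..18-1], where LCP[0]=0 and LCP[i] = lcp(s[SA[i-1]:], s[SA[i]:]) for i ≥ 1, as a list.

[0, 1, 2, 1, 0, 2, 2, 1, 2, 3, 2, 1, 2, 3, 0, 1, 2, 2]

rank | idx | suffix
   0 |   9 | aabcbacbc
   1 |   1 | abbcbbbbaabcbacbc
   2 |  10 | abcbacbc
   3 |  14 | acbc
   4 |   8 | baabcbacbc
   5 |   0 | babbcbbbbaabcbacbc
   6 |  13 | bacbc
   7 |   7 | bbaabcbacbc
   8 |   6 | bbbaabcbacbc
   9 |   5 | bbbbaabcbacbc
  10 |   2 | bbcbbbbaabcbacbc
  11 |  16 | bc
  12 |  11 | bcbacbc
  13 |   3 | bcbbbbaabcbacbc
  14 |  17 | c
  15 |  12 | cbacbc
  16 |   4 | cbbbbaabcbacbc
  17 |  15 | cbc

SA = [9, 1, 10, 14, 8, 0, 13, 7, 6, 5, 2, 16, 11, 3, 17, 12, 4, 15]
[i] adj suffixes → lcp
  [1] 9/1 → 1 ('a')
  [2] 1/10 → 2 ('ab')
  [3] 10/14 → 1 ('a')
  [4] 14/8 → 0 ('')
  [5] 8/0 → 2 ('ba')
  [6] 0/13 → 2 ('ba')
  [7] 13/7 → 1 ('b')
  [8] 7/6 → 2 ('bb')
  [9] 6/5 → 3 ('bbb')
  [10] 5/2 → 2 ('bb')
  [11] 2/16 → 1 ('b')
  [12] 16/11 → 2 ('bc')
  [13] 11/3 → 3 ('bcb')
  [14] 3/17 → 0 ('')
  [15] 17/12 → 1 ('c')
  [16] 12/4 → 2 ('cb')
  [17] 4/15 → 2 ('cb')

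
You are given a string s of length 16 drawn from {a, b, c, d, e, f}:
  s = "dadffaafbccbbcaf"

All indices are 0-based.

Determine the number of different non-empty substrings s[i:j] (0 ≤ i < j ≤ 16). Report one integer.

rank | idx | suffix
   0 |   5 | aafbccbbcaf
   1 |   1 | adffaafbccbbcaf
   2 |  14 | af
   3 |   6 | afbccbbcaf
   4 |  11 | bbcaf
   5 |  12 | bcaf
   6 |   8 | bccbbcaf
   7 |  13 | caf
   8 |  10 | cbbcaf
   9 |   9 | ccbbcaf
  10 |   0 | dadffaafbccbbcaf
  11 |   2 | dffaafbccbbcaf
  12 |  15 | f
  13 |   4 | faafbccbbcaf
  14 |   7 | fbccbbcaf
  15 |   3 | ffaafbccbbcaf

SA = [5, 1, 14, 6, 11, 12, 8, 13, 10, 9, 0, 2, 15, 4, 7, 3]
rank  pair      lcp
   1  s[5:],s[1:]  1  'a'
   2  s[1:],s[14:]  1  'a'
   3  s[14:],s[6:]  2  'af'
   4  s[6:],s[11:]  0  ''
   5  s[11:],s[12:]  1  'b'
   6  s[12:],s[8:]  2  'bc'
   7  s[8:],s[13:]  0  ''
   8  s[13:],s[10:]  1  'c'
   9  s[10:],s[9:]  1  'c'
  10  s[9:],s[0:]  0  ''
  11  s[0:],s[2:]  1  'd'
  12  s[2:],s[15:]  0  ''
  13  s[15:],s[4:]  1  'f'
  14  s[4:],s[7:]  1  'f'
  15  s[7:],s[3:]  1  'f'

n(n+1)/2 = 16·17/2 = 136
Σ LCP = 0 + 1 + 1 + 2 + 0 + 1 + 2 + 0 + 1 + 1 + 0 + 1 + 0 + 1 + 1 + 1 = 13
distinct = 136 − 13 = 123

123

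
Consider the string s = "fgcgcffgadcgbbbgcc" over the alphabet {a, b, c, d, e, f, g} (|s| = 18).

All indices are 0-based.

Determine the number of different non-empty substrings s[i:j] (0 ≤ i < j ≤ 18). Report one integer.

154

rank→(start, suffix):
  0 → (8, 'adcgbbbgcc')
  1 → (12, 'bbbgcc')
  2 → (13, 'bbgcc')
  3 → (14, 'bgcc')
  4 → (17, 'c')
  5 → (16, 'cc')
  6 → (4, 'cffgadcgbbbgcc')
  7 → (10, 'cgbbbgcc')
  8 → (2, 'cgcffgadcgbbbgcc')
  9 → (9, 'dcgbbbgcc')
  10 → (5, 'ffgadcgbbbgcc')
  11 → (6, 'fgadcgbbbgcc')
  12 → (0, 'fgcgcffgadcgbbbgcc')
  13 → (7, 'gadcgbbbgcc')
  14 → (11, 'gbbbgcc')
  15 → (15, 'gcc')
  16 → (3, 'gcffgadcgbbbgcc')
  17 → (1, 'gcgcffgadcgbbbgcc')

SA = [8, 12, 13, 14, 17, 16, 4, 10, 2, 9, 5, 6, 0, 7, 11, 15, 3, 1]
rank  pair      lcp
   1  s[8:],s[12:]  0  ''
   2  s[12:],s[13:]  2  'bb'
   3  s[13:],s[14:]  1  'b'
   4  s[14:],s[17:]  0  ''
   5  s[17:],s[16:]  1  'c'
   6  s[16:],s[4:]  1  'c'
   7  s[4:],s[10:]  1  'c'
   8  s[10:],s[2:]  2  'cg'
   9  s[2:],s[9:]  0  ''
  10  s[9:],s[5:]  0  ''
  11  s[5:],s[6:]  1  'f'
  12  s[6:],s[0:]  2  'fg'
  13  s[0:],s[7:]  0  ''
  14  s[7:],s[11:]  1  'g'
  15  s[11:],s[15:]  1  'g'
  16  s[15:],s[3:]  2  'gc'
  17  s[3:],s[1:]  2  'gc'

n(n+1)/2 = 18·19/2 = 171
Σ LCP = 0 + 0 + 2 + 1 + 0 + 1 + 1 + 1 + 2 + 0 + 0 + 1 + 2 + 0 + 1 + 1 + 2 + 2 = 17
distinct = 171 − 17 = 154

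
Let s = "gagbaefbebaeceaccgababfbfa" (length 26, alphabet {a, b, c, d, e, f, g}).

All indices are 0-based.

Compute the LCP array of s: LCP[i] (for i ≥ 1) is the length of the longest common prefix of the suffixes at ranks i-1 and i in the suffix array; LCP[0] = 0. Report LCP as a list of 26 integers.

rank→(start, suffix):
  0 → (25, 'a')
  1 → (18, 'ababfbfa')
  2 → (20, 'abfbfa')
  3 → (14, 'accgababfbfa')
  4 → (10, 'aeceaccgababfbfa')
  5 → (4, 'aefbebaeceaccgababfbfa')
  6 → (1, 'agbaefbebaeceaccgababfbfa')
  7 → (19, 'babfbfa')
  8 → (9, 'baeceaccgababfbfa')
  9 → (3, 'baefbebaeceaccgababfbfa')
  10 → (7, 'bebaeceaccgababfbfa')
  11 → (23, 'bfa')
  12 → (21, 'bfbfa')
  13 → (15, 'ccgababfbfa')
  14 → (12, 'ceaccgababfbfa')
  15 → (16, 'cgababfbfa')
  16 → (13, 'eaccgababfbfa')
  17 → (8, 'ebaeceaccgababfbfa')
  18 → (11, 'eceaccgababfbfa')
  19 → (5, 'efbebaeceaccgababfbfa')
  20 → (24, 'fa')
  21 → (6, 'fbebaeceaccgababfbfa')
  22 → (22, 'fbfa')
  23 → (17, 'gababfbfa')
  24 → (0, 'gagbaefbebaeceaccgababfbfa')
  25 → (2, 'gbaefbebaeceaccgababfbfa')

SA = [25, 18, 20, 14, 10, 4, 1, 19, 9, 3, 7, 23, 21, 15, 12, 16, 13, 8, 11, 5, 24, 6, 22, 17, 0, 2]
rank  pair      lcp
   1  s[25:],s[18:]  1  'a'
   2  s[18:],s[20:]  2  'ab'
   3  s[20:],s[14:]  1  'a'
   4  s[14:],s[10:]  1  'a'
   5  s[10:],s[4:]  2  'ae'
   6  s[4:],s[1:]  1  'a'
   7  s[1:],s[19:]  0  ''
   8  s[19:],s[9:]  2  'ba'
   9  s[9:],s[3:]  3  'bae'
  10  s[3:],s[7:]  1  'b'
  11  s[7:],s[23:]  1  'b'
  12  s[23:],s[21:]  2  'bf'
  13  s[21:],s[15:]  0  ''
  14  s[15:],s[12:]  1  'c'
  15  s[12:],s[16:]  1  'c'
  16  s[16:],s[13:]  0  ''
  17  s[13:],s[8:]  1  'e'
  18  s[8:],s[11:]  1  'e'
  19  s[11:],s[5:]  1  'e'
  20  s[5:],s[24:]  0  ''
  21  s[24:],s[6:]  1  'f'
  22  s[6:],s[22:]  2  'fb'
  23  s[22:],s[17:]  0  ''
  24  s[17:],s[0:]  2  'ga'
  25  s[0:],s[2:]  1  'g'

[0, 1, 2, 1, 1, 2, 1, 0, 2, 3, 1, 1, 2, 0, 1, 1, 0, 1, 1, 1, 0, 1, 2, 0, 2, 1]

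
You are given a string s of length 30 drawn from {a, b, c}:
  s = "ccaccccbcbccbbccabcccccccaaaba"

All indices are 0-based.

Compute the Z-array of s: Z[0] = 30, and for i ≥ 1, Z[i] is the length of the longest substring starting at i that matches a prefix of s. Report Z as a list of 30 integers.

Z[0]=30
i=1: outside box; Z[1]=1 extend→box=[1,2)
i=2: outside box; Z[2]=0
i=3: outside box; Z[3]=2 extend→box=[3,5)
i=4: min(r-i=1, Z[1]=1)=1; Z[4]=2 extend→box=[4,6)
i=5: min(r-i=1, Z[1]=1)=1; Z[5]=2 extend→box=[5,7)
i=6: min(r-i=1, Z[1]=1)=1; Z[6]=1
i=7: outside box; Z[7]=0
i=8: outside box; Z[8]=1 extend→box=[8,9)
i=9: outside box; Z[9]=0
i=10: outside box; Z[10]=2 extend→box=[10,12)
i=11: min(r-i=1, Z[1]=1)=1; Z[11]=1
i=12: outside box; Z[12]=0
i=13: outside box; Z[13]=0
i=14: outside box; Z[14]=3 extend→box=[14,17)
i=15: min(r-i=2, Z[1]=1)=1; Z[15]=1
i=16: min(r-i=1, Z[2]=0)=0; Z[16]=0
i=17: outside box; Z[17]=0
i=18: outside box; Z[18]=2 extend→box=[18,20)
i=19: min(r-i=1, Z[1]=1)=1; Z[19]=2 extend→box=[19,21)
i=20: min(r-i=1, Z[1]=1)=1; Z[20]=2 extend→box=[20,22)
i=21: min(r-i=1, Z[1]=1)=1; Z[21]=2 extend→box=[21,23)
i=22: min(r-i=1, Z[1]=1)=1; Z[22]=2 extend→box=[22,24)
i=23: min(r-i=1, Z[1]=1)=1; Z[23]=3 extend→box=[23,26)
i=24: min(r-i=2, Z[1]=1)=1; Z[24]=1
i=25: min(r-i=1, Z[2]=0)=0; Z[25]=0
i=26: outside box; Z[26]=0
i=27: outside box; Z[27]=0
i=28: outside box; Z[28]=0
i=29: outside box; Z[29]=0

[30, 1, 0, 2, 2, 2, 1, 0, 1, 0, 2, 1, 0, 0, 3, 1, 0, 0, 2, 2, 2, 2, 2, 3, 1, 0, 0, 0, 0, 0]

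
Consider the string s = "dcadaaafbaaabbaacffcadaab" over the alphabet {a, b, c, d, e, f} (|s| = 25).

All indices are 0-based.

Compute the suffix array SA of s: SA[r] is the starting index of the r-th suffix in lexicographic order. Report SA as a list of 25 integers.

rank | idx | suffix
   0 |   9 | aaabbaacffcadaab
   1 |   4 | aaafbaaabbaacffcadaab
   2 |  22 | aab
   3 |  10 | aabbaacffcadaab
   4 |  14 | aacffcadaab
   5 |   5 | aafbaaabbaacffcadaab
   6 |  23 | ab
   7 |  11 | abbaacffcadaab
   8 |  15 | acffcadaab
   9 |   2 | adaaafbaaabbaacffcadaab
  10 |  20 | adaab
  11 |   6 | afbaaabbaacffcadaab
  12 |  24 | b
  13 |   8 | baaabbaacffcadaab
  14 |  13 | baacffcadaab
  15 |  12 | bbaacffcadaab
  16 |   1 | cadaaafbaaabbaacffcadaab
  17 |  19 | cadaab
  18 |  16 | cffcadaab
  19 |   3 | daaafbaaabbaacffcadaab
  20 |  21 | daab
  21 |   0 | dcadaaafbaaabbaacffcadaab
  22 |   7 | fbaaabbaacffcadaab
  23 |  18 | fcadaab
  24 |  17 | ffcadaab

[9, 4, 22, 10, 14, 5, 23, 11, 15, 2, 20, 6, 24, 8, 13, 12, 1, 19, 16, 3, 21, 0, 7, 18, 17]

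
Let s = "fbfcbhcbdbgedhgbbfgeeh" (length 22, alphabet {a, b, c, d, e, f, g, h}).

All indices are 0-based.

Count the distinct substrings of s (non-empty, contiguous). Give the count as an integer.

sorted suffixes:
  #0 SA[0]=15  'bbfgeeh'
  #1 SA[1]=7  'bdbgedhgbbfgeeh'
  #2 SA[2]=1  'bfcbhcbdbgedhgbbfgeeh'
  #3 SA[3]=16  'bfgeeh'
  #4 SA[4]=9  'bgedhgbbfgeeh'
  #5 SA[5]=4  'bhcbdbgedhgbbfgeeh'
  #6 SA[6]=6  'cbdbgedhgbbfgeeh'
  #7 SA[7]=3  'cbhcbdbgedhgbbfgeeh'
  #8 SA[8]=8  'dbgedhgbbfgeeh'
  #9 SA[9]=12  'dhgbbfgeeh'
  #10 SA[10]=11  'edhgbbfgeeh'
  #11 SA[11]=19  'eeh'
  #12 SA[12]=20  'eh'
  #13 SA[13]=0  'fbfcbhcbdbgedhgbbfgeeh'
  #14 SA[14]=2  'fcbhcbdbgedhgbbfgeeh'
  #15 SA[15]=17  'fgeeh'
  #16 SA[16]=14  'gbbfgeeh'
  #17 SA[17]=10  'gedhgbbfgeeh'
  #18 SA[18]=18  'geeh'
  #19 SA[19]=21  'h'
  #20 SA[20]=5  'hcbdbgedhgbbfgeeh'
  #21 SA[21]=13  'hgbbfgeeh'

SA = [15, 7, 1, 16, 9, 4, 6, 3, 8, 12, 11, 19, 20, 0, 2, 17, 14, 10, 18, 21, 5, 13]
rank  pair      lcp
   1  s[15:],s[7:]  1  'b'
   2  s[7:],s[1:]  1  'b'
   3  s[1:],s[16:]  2  'bf'
   4  s[16:],s[9:]  1  'b'
   5  s[9:],s[4:]  1  'b'
   6  s[4:],s[6:]  0  ''
   7  s[6:],s[3:]  2  'cb'
   8  s[3:],s[8:]  0  ''
   9  s[8:],s[12:]  1  'd'
  10  s[12:],s[11:]  0  ''
  11  s[11:],s[19:]  1  'e'
  12  s[19:],s[20:]  1  'e'
  13  s[20:],s[0:]  0  ''
  14  s[0:],s[2:]  1  'f'
  15  s[2:],s[17:]  1  'f'
  16  s[17:],s[14:]  0  ''
  17  s[14:],s[10:]  1  'g'
  18  s[10:],s[18:]  2  'ge'
  19  s[18:],s[21:]  0  ''
  20  s[21:],s[5:]  1  'h'
  21  s[5:],s[13:]  1  'h'

n(n+1)/2 = 22·23/2 = 253
Σ LCP = 0 + 1 + 1 + 2 + 1 + 1 + 0 + 2 + 0 + 1 + 0 + 1 + 1 + 0 + 1 + 1 + 0 + 1 + 2 + 0 + 1 + 1 = 18
distinct = 253 − 18 = 235

235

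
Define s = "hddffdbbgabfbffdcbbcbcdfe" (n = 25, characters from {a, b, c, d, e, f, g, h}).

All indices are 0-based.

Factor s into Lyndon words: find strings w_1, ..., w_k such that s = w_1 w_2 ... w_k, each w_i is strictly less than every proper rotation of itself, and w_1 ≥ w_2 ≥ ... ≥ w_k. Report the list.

["h", "ddff", "d", "bbg", "abfbffdcbbcbcdfe"]

emit factor 1: 'h' (i=0, period=1)
emit factor 2: 'ddff' (i=1, period=4)
emit factor 3: 'd' (i=5, period=1)
emit factor 4: 'bbg' (i=6, period=3)
emit factor 5: 'abfbffdcbbcbcdfe' (i=9, period=16)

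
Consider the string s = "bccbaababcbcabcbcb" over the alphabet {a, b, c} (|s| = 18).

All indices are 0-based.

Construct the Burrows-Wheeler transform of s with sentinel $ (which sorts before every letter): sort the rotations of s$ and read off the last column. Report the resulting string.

rank  rotation             last
    0  $bccbaababcbcabcbcb  b
    1  aababcbcabcbcb$bccb  b
    2  ababcbcabcbcb$bccba  a
    3  abcbcabcbcb$bccbaab  b
    4  abcbcb$bccbaababcbc  c
    5  b$bccbaababcbcabcbc  c
    6  baababcbcabcbcb$bcc  c
    7  babcbcabcbcb$bccbaa  a
    8  bcabcbcb$bccbaababc  c
    9  bcb$bccbaababcbcabc  c
   10  bcbcabcbcb$bccbaaba  a
   11  bcbcb$bccbaababcbca  a
   12  bccbaababcbcabcbcb$  $
   13  cabcbcb$bccbaababcb  b
   14  cb$bccbaababcbcabcb  b
   15  cbaababcbcabcbcb$bc  c
   16  cbcabcbcb$bccbaabab  b
   17  cbcb$bccbaababcbcab  b
   18  ccbaababcbcabcbcb$b  b

bbabcccaccaa$bbcbbb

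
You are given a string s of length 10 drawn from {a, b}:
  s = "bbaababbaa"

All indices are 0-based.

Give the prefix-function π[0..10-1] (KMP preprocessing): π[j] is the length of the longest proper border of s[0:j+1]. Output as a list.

π[0] = 0
j=1 s[j]='b': π[1]=1 (border 'b')
j=2 s[j]='a': k: 1→0; π[2]=0 (border '')
j=3 s[j]='a': π[3]=0 (border '')
j=4 s[j]='b': π[4]=1 (border 'b')
j=5 s[j]='a': k: 1→0; π[5]=0 (border '')
j=6 s[j]='b': π[6]=1 (border 'b')
j=7 s[j]='b': π[7]=2 (border 'bb')
j=8 s[j]='a': π[8]=3 (border 'bba')
j=9 s[j]='a': π[9]=4 (border 'bbaa')

[0, 1, 0, 0, 1, 0, 1, 2, 3, 4]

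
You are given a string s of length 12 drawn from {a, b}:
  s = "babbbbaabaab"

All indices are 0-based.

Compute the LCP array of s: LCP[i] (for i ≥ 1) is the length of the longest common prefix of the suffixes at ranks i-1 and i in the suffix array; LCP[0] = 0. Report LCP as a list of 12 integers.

[0, 3, 1, 2, 2, 0, 1, 4, 2, 1, 2, 3]

rank→(start, suffix):
  0 → (9, 'aab')
  1 → (6, 'aabaab')
  2 → (10, 'ab')
  3 → (7, 'abaab')
  4 → (1, 'abbbbaabaab')
  5 → (11, 'b')
  6 → (8, 'baab')
  7 → (5, 'baabaab')
  8 → (0, 'babbbbaabaab')
  9 → (4, 'bbaabaab')
  10 → (3, 'bbbaabaab')
  11 → (2, 'bbbbaabaab')

SA = [9, 6, 10, 7, 1, 11, 8, 5, 0, 4, 3, 2]
[i] adj suffixes → lcp
  [1] 9/6 → 3 ('aab')
  [2] 6/10 → 1 ('a')
  [3] 10/7 → 2 ('ab')
  [4] 7/1 → 2 ('ab')
  [5] 1/11 → 0 ('')
  [6] 11/8 → 1 ('b')
  [7] 8/5 → 4 ('baab')
  [8] 5/0 → 2 ('ba')
  [9] 0/4 → 1 ('b')
  [10] 4/3 → 2 ('bb')
  [11] 3/2 → 3 ('bbb')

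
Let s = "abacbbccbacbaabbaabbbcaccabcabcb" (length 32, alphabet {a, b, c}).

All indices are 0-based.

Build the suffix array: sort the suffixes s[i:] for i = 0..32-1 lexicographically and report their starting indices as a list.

sorted suffixes:
  #0 SA[0]=12  'aabbaabbbcaccabcabcb'
  #1 SA[1]=16  'aabbbcaccabcabcb'
  #2 SA[2]=0  'abacbbccbacbaabbaabbbcaccabcabcb'
  #3 SA[3]=13  'abbaabbbcaccabcabcb'
  #4 SA[4]=17  'abbbcaccabcabcb'
  #5 SA[5]=25  'abcabcb'
  #6 SA[6]=28  'abcb'
  #7 SA[7]=9  'acbaabbaabbbcaccabcabcb'
  #8 SA[8]=2  'acbbccbacbaabbaabbbcaccabcabcb'
  #9 SA[9]=22  'accabcabcb'
  #10 SA[10]=31  'b'
  #11 SA[11]=11  'baabbaabbbcaccabcabcb'
  #12 SA[12]=15  'baabbbcaccabcabcb'
  #13 SA[13]=8  'bacbaabbaabbbcaccabcabcb'
  #14 SA[14]=1  'bacbbccbacbaabbaabbbcaccabcabcb'
  #15 SA[15]=14  'bbaabbbcaccabcabcb'
  #16 SA[16]=18  'bbbcaccabcabcb'
  #17 SA[17]=19  'bbcaccabcabcb'
  #18 SA[18]=4  'bbccbacbaabbaabbbcaccabcabcb'
  #19 SA[19]=26  'bcabcb'
  #20 SA[20]=20  'bcaccabcabcb'
  #21 SA[21]=29  'bcb'
  #22 SA[22]=5  'bccbacbaabbaabbbcaccabcabcb'
  #23 SA[23]=24  'cabcabcb'
  #24 SA[24]=27  'cabcb'
  #25 SA[25]=21  'caccabcabcb'
  #26 SA[26]=30  'cb'
  #27 SA[27]=10  'cbaabbaabbbcaccabcabcb'
  #28 SA[28]=7  'cbacbaabbaabbbcaccabcabcb'
  #29 SA[29]=3  'cbbccbacbaabbaabbbcaccabcabcb'
  #30 SA[30]=23  'ccabcabcb'
  #31 SA[31]=6  'ccbacbaabbaabbbcaccabcabcb'

[12, 16, 0, 13, 17, 25, 28, 9, 2, 22, 31, 11, 15, 8, 1, 14, 18, 19, 4, 26, 20, 29, 5, 24, 27, 21, 30, 10, 7, 3, 23, 6]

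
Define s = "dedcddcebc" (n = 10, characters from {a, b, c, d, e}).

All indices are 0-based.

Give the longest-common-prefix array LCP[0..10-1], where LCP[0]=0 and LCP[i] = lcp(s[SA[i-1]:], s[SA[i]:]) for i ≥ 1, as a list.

[0, 0, 1, 1, 0, 2, 1, 1, 0, 1]

rank | idx | suffix
   0 |   8 | bc
   1 |   9 | c
   2 |   3 | cddcebc
   3 |   6 | cebc
   4 |   2 | dcddcebc
   5 |   5 | dcebc
   6 |   4 | ddcebc
   7 |   0 | dedcddcebc
   8 |   7 | ebc
   9 |   1 | edcddcebc

SA = [8, 9, 3, 6, 2, 5, 4, 0, 7, 1]
i: (SA[i-1],SA[i]) lcp shared
  1: (8,9) 0 ''
  2: (9,3) 1 'c'
  3: (3,6) 1 'c'
  4: (6,2) 0 ''
  5: (2,5) 2 'dc'
  6: (5,4) 1 'd'
  7: (4,0) 1 'd'
  8: (0,7) 0 ''
  9: (7,1) 1 'e'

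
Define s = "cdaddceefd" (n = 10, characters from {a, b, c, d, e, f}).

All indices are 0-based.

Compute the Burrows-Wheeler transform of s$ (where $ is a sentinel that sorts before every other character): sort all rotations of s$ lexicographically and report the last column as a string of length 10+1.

dd$dfcdacee

rank  rotation     last
    0  $cdaddceefd  d
    1  addceefd$cd  d
    2  cdaddceefd$  $
    3  ceefd$cdadd  d
    4  d$cdaddceef  f
    5  daddceefd$c  c
    6  dceefd$cdad  d
    7  ddceefd$cda  a
    8  eefd$cdaddc  c
    9  efd$cdaddce  e
   10  fd$cdaddcee  e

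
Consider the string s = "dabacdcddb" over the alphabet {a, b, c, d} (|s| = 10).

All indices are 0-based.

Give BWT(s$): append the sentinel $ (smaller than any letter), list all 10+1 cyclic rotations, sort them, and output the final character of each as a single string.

rank  rotation     last
    0  $dabacdcddb  b
    1  abacdcddb$d  d
    2  acdcddb$dab  b
    3  b$dabacdcdd  d
    4  bacdcddb$da  a
    5  cdcddb$daba  a
    6  cddb$dabacd  d
    7  dabacdcddb$  $
    8  db$dabacdcd  d
    9  dcddb$dabac  c
   10  ddb$dabacdc  c

bdbdaad$dcc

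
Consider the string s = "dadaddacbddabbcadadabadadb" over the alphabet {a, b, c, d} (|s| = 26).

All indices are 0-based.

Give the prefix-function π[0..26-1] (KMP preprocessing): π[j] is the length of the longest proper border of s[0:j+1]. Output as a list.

π[0] = 0
j=1 s[j]='a': π[1]=0 (border '')
j=2 s[j]='d': π[2]=1 (border 'd')
j=3 s[j]='a': π[3]=2 (border 'da')
j=4 s[j]='d': π[4]=3 (border 'dad')
j=5 s[j]='d': k: 3→1→0; π[5]=1 (border 'd')
j=6 s[j]='a': π[6]=2 (border 'da')
j=7 s[j]='c': k: 2→0; π[7]=0 (border '')
j=8 s[j]='b': π[8]=0 (border '')
j=9 s[j]='d': π[9]=1 (border 'd')
j=10 s[j]='d': k: 1→0; π[10]=1 (border 'd')
j=11 s[j]='a': π[11]=2 (border 'da')
j=12 s[j]='b': k: 2→0; π[12]=0 (border '')
j=13 s[j]='b': π[13]=0 (border '')
j=14 s[j]='c': π[14]=0 (border '')
j=15 s[j]='a': π[15]=0 (border '')
j=16 s[j]='d': π[16]=1 (border 'd')
j=17 s[j]='a': π[17]=2 (border 'da')
j=18 s[j]='d': π[18]=3 (border 'dad')
j=19 s[j]='a': π[19]=4 (border 'dada')
j=20 s[j]='b': k: 4→2→0; π[20]=0 (border '')
j=21 s[j]='a': π[21]=0 (border '')
j=22 s[j]='d': π[22]=1 (border 'd')
j=23 s[j]='a': π[23]=2 (border 'da')
j=24 s[j]='d': π[24]=3 (border 'dad')
j=25 s[j]='b': k: 3→1→0; π[25]=0 (border '')

[0, 0, 1, 2, 3, 1, 2, 0, 0, 1, 1, 2, 0, 0, 0, 0, 1, 2, 3, 4, 0, 0, 1, 2, 3, 0]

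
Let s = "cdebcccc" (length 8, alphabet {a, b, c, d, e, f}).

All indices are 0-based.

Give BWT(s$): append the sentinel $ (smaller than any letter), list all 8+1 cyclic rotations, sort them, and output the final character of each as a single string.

rank  rotation   last
    0  $cdebcccc  c
    1  bcccc$cde  e
    2  c$cdebccc  c
    3  cc$cdebcc  c
    4  ccc$cdebc  c
    5  cccc$cdeb  b
    6  cdebcccc$  $
    7  debcccc$c  c
    8  ebcccc$cd  d

cecccb$cd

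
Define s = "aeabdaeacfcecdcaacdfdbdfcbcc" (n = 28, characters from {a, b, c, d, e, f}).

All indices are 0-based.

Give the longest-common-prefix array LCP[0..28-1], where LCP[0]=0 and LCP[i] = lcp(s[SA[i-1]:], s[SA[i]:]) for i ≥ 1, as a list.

rank | idx | suffix
   0 |  15 | aacdfdbdfcbcc
   1 |   2 | abdaeacfcecdcaacdfdbdfcbcc
   2 |  16 | acdfdbdfcbcc
   3 |   7 | acfcecdcaacdfdbdfcbcc
   4 |   0 | aeabdaeacfcecdcaacdfdbdfcbcc
   5 |   5 | aeacfcecdcaacdfdbdfcbcc
   6 |  25 | bcc
   7 |   3 | bdaeacfcecdcaacdfdbdfcbcc
   8 |  21 | bdfcbcc
   9 |  27 | c
  10 |  14 | caacdfdbdfcbcc
  11 |  24 | cbcc
  12 |  26 | cc
  13 |  12 | cdcaacdfdbdfcbcc
  14 |  17 | cdfdbdfcbcc
  15 |  10 | cecdcaacdfdbdfcbcc
  16 |   8 | cfcecdcaacdfdbdfcbcc
  17 |   4 | daeacfcecdcaacdfdbdfcbcc
  18 |  20 | dbdfcbcc
  19 |  13 | dcaacdfdbdfcbcc
  20 |  22 | dfcbcc
  21 |  18 | dfdbdfcbcc
  22 |   1 | eabdaeacfcecdcaacdfdbdfcbcc
  23 |   6 | eacfcecdcaacdfdbdfcbcc
  24 |  11 | ecdcaacdfdbdfcbcc
  25 |  23 | fcbcc
  26 |   9 | fcecdcaacdfdbdfcbcc
  27 |  19 | fdbdfcbcc

SA = [15, 2, 16, 7, 0, 5, 25, 3, 21, 27, 14, 24, 26, 12, 17, 10, 8, 4, 20, 13, 22, 18, 1, 6, 11, 23, 9, 19]
rank  pair      lcp
   1  s[15:],s[2:]  1  'a'
   2  s[2:],s[16:]  1  'a'
   3  s[16:],s[7:]  2  'ac'
   4  s[7:],s[0:]  1  'a'
   5  s[0:],s[5:]  3  'aea'
   6  s[5:],s[25:]  0  ''
   7  s[25:],s[3:]  1  'b'
   8  s[3:],s[21:]  2  'bd'
   9  s[21:],s[27:]  0  ''
  10  s[27:],s[14:]  1  'c'
  11  s[14:],s[24:]  1  'c'
  12  s[24:],s[26:]  1  'c'
  13  s[26:],s[12:]  1  'c'
  14  s[12:],s[17:]  2  'cd'
  15  s[17:],s[10:]  1  'c'
  16  s[10:],s[8:]  1  'c'
  17  s[8:],s[4:]  0  ''
  18  s[4:],s[20:]  1  'd'
  19  s[20:],s[13:]  1  'd'
  20  s[13:],s[22:]  1  'd'
  21  s[22:],s[18:]  2  'df'
  22  s[18:],s[1:]  0  ''
  23  s[1:],s[6:]  2  'ea'
  24  s[6:],s[11:]  1  'e'
  25  s[11:],s[23:]  0  ''
  26  s[23:],s[9:]  2  'fc'
  27  s[9:],s[19:]  1  'f'

[0, 1, 1, 2, 1, 3, 0, 1, 2, 0, 1, 1, 1, 1, 2, 1, 1, 0, 1, 1, 1, 2, 0, 2, 1, 0, 2, 1]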